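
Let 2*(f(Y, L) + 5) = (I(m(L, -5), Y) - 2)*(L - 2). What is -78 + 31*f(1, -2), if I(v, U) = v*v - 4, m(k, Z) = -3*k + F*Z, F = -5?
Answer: -59443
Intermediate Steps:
m(k, Z) = -5*Z - 3*k (m(k, Z) = -3*k - 5*Z = -5*Z - 3*k)
I(v, U) = -4 + v² (I(v, U) = v² - 4 = -4 + v²)
f(Y, L) = -5 + (-6 + (25 - 3*L)²)*(-2 + L)/2 (f(Y, L) = -5 + (((-4 + (-5*(-5) - 3*L)²) - 2)*(L - 2))/2 = -5 + (((-4 + (25 - 3*L)²) - 2)*(-2 + L))/2 = -5 + ((-6 + (25 - 3*L)²)*(-2 + L))/2 = -5 + (-6 + (25 - 3*L)²)*(-2 + L)/2)
-78 + 31*f(1, -2) = -78 + 31*(-624 - 84*(-2)² + (9/2)*(-2)³ + (919/2)*(-2)) = -78 + 31*(-624 - 84*4 + (9/2)*(-8) - 919) = -78 + 31*(-624 - 336 - 36 - 919) = -78 + 31*(-1915) = -78 - 59365 = -59443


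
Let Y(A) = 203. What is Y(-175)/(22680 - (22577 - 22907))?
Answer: 203/23010 ≈ 0.0088222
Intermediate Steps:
Y(-175)/(22680 - (22577 - 22907)) = 203/(22680 - (22577 - 22907)) = 203/(22680 - 1*(-330)) = 203/(22680 + 330) = 203/23010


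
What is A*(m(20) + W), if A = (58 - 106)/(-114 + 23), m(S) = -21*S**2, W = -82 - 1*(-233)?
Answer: -395952/91 ≈ -4351.1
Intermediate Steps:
W = 151 (W = -82 + 233 = 151)
A = 48/91 (A = -48/(-91) = -48*(-1/91) = 48/91 ≈ 0.52747)
A*(m(20) + W) = 48*(-21*20**2 + 151)/91 = 48*(-21*400 + 151)/91 = 48*(-8400 + 151)/91 = (48/91)*(-8249) = -395952/91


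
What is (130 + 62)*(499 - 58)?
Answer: 84672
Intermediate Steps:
(130 + 62)*(499 - 58) = 192*441 = 84672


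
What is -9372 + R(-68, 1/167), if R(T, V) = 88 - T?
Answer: -9216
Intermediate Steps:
-9372 + R(-68, 1/167) = -9372 + (88 - 1*(-68)) = -9372 + (88 + 68) = -9372 + 156 = -9216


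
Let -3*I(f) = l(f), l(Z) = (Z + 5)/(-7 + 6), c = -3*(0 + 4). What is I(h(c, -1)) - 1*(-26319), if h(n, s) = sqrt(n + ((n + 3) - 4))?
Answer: 78962/3 + 5*I/3 ≈ 26321.0 + 1.6667*I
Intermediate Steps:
c = -12 (c = -3*4 = -12)
h(n, s) = sqrt(-1 + 2*n) (h(n, s) = sqrt(n + ((3 + n) - 4)) = sqrt(n + (-1 + n)) = sqrt(-1 + 2*n))
l(Z) = -5 - Z (l(Z) = (5 + Z)/(-1) = (5 + Z)*(-1) = -5 - Z)
I(f) = 5/3 + f/3 (I(f) = -(-5 - f)/3 = 5/3 + f/3)
I(h(c, -1)) - 1*(-26319) = (5/3 + sqrt(-1 + 2*(-12))/3) - 1*(-26319) = (5/3 + sqrt(-1 - 24)/3) + 26319 = (5/3 + sqrt(-25)/3) + 26319 = (5/3 + (5*I)/3) + 26319 = (5/3 + 5*I/3) + 26319 = 78962/3 + 5*I/3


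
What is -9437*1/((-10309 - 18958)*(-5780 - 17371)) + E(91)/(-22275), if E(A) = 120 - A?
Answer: -6619819456/5030885353725 ≈ -0.0013158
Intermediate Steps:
-9437*1/((-10309 - 18958)*(-5780 - 17371)) + E(91)/(-22275) = -9437*1/((-10309 - 18958)*(-5780 - 17371)) + (120 - 1*91)/(-22275) = -9437/((-29267*(-23151))) + (120 - 91)*(-1/22275) = -9437/677560317 + 29*(-1/22275) = -9437*1/677560317 - 29/22275 = -9437/677560317 - 29/22275 = -6619819456/5030885353725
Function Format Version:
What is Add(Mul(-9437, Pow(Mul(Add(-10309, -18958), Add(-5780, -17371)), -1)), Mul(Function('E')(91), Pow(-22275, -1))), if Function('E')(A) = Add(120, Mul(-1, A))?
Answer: Rational(-6619819456, 5030885353725) ≈ -0.0013158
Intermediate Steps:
Add(Mul(-9437, Pow(Mul(Add(-10309, -18958), Add(-5780, -17371)), -1)), Mul(Function('E')(91), Pow(-22275, -1))) = Add(Mul(-9437, Pow(Mul(Add(-10309, -18958), Add(-5780, -17371)), -1)), Mul(Add(120, Mul(-1, 91)), Pow(-22275, -1))) = Add(Mul(-9437, Pow(Mul(-29267, -23151), -1)), Mul(Add(120, -91), Rational(-1, 22275))) = Add(Mul(-9437, Pow(677560317, -1)), Mul(29, Rational(-1, 22275))) = Add(Mul(-9437, Rational(1, 677560317)), Rational(-29, 22275)) = Add(Rational(-9437, 677560317), Rational(-29, 22275)) = Rational(-6619819456, 5030885353725)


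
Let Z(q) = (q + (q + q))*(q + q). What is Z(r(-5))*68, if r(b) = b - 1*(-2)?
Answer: 3672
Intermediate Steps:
r(b) = 2 + b (r(b) = b + 2 = 2 + b)
Z(q) = 6*q² (Z(q) = (q + 2*q)*(2*q) = (3*q)*(2*q) = 6*q²)
Z(r(-5))*68 = (6*(2 - 5)²)*68 = (6*(-3)²)*68 = (6*9)*68 = 54*68 = 3672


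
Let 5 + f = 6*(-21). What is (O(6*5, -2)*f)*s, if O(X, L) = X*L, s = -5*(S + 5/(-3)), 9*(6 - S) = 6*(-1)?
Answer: -196500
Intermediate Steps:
S = 20/3 (S = 6 - 2*(-1)/3 = 6 - ⅑*(-6) = 6 + ⅔ = 20/3 ≈ 6.6667)
s = -25 (s = -5*(20/3 + 5/(-3)) = -5*(20/3 + 5*(-⅓)) = -5*(20/3 - 5/3) = -5*5 = -25)
O(X, L) = L*X
f = -131 (f = -5 + 6*(-21) = -5 - 126 = -131)
(O(6*5, -2)*f)*s = (-12*5*(-131))*(-25) = (-2*30*(-131))*(-25) = -60*(-131)*(-25) = 7860*(-25) = -196500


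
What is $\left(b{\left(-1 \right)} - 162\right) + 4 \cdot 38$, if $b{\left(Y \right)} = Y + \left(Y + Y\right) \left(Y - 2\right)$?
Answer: $-5$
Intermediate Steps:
$b{\left(Y \right)} = Y + 2 Y \left(-2 + Y\right)$
$\left(b{\left(-1 \right)} - 162\right) + 4 \cdot 38 = \left(- (-3 + 2 \left(-1\right)) - 162\right) + 4 \cdot 38 = \left(- (-3 - 2) - 162\right) + 152 = \left(\left(-1\right) \left(-5\right) - 162\right) + 152 = \left(5 - 162\right) + 152 = -157 + 152 = -5$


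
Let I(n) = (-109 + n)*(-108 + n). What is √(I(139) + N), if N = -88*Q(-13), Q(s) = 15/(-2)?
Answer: √1590 ≈ 39.875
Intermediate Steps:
Q(s) = -15/2 (Q(s) = 15*(-½) = -15/2)
N = 660 (N = -88*(-15/2) = 660)
√(I(139) + N) = √((11772 + 139² - 217*139) + 660) = √((11772 + 19321 - 30163) + 660) = √(930 + 660) = √1590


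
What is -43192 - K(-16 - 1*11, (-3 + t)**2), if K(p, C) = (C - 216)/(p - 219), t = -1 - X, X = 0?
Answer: -5312716/123 ≈ -43193.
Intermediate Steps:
t = -1 (t = -1 - 1*0 = -1 + 0 = -1)
K(p, C) = (-216 + C)/(-219 + p)
-43192 - K(-16 - 1*11, (-3 + t)**2) = -43192 - (-216 + (-3 - 1)**2)/(-219 + (-16 - 1*11)) = -43192 - (-216 + (-4)**2)/(-219 + (-16 - 11)) = -43192 - (-216 + 16)/(-219 - 27) = -43192 - (-200)/(-246) = -43192 - (-1)*(-200)/246 = -43192 - 1*100/123 = -43192 - 100/123 = -5312716/123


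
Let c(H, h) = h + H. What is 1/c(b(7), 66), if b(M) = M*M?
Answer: 1/115 ≈ 0.0086956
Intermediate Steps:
b(M) = M²
c(H, h) = H + h
1/c(b(7), 66) = 1/(7² + 66) = 1/(49 + 66) = 1/115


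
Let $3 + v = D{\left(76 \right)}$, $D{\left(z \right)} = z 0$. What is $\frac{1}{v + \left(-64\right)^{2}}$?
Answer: $\frac{1}{4093} \approx 0.00024432$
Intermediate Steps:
$D{\left(z \right)} = 0$
$v = -3$ ($v = -3 + 0 = -3$)
$\frac{1}{v + \left(-64\right)^{2}} = \frac{1}{-3 + \left(-64\right)^{2}} = \frac{1}{-3 + 4096} = \frac{1}{4093}$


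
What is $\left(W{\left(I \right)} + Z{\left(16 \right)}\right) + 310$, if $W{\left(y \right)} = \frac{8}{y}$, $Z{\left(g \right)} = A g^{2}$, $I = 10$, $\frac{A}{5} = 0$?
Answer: $\frac{1554}{5} \approx 310.8$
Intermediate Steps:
$A = 0$ ($A = 5 \cdot 0 = 0$)
$Z{\left(g \right)} = 0$ ($Z{\left(g \right)} = 0 g^{2} = 0$)
$\left(W{\left(I \right)} + Z{\left(16 \right)}\right) + 310 = \left(\frac{8}{10} + 0\right) + 310 = \left(8 \cdot \frac{1}{10} + 0\right) + 310 = \left(\frac{4}{5} + 0\right) + 310 = \frac{4}{5} + 310 = \frac{1554}{5}$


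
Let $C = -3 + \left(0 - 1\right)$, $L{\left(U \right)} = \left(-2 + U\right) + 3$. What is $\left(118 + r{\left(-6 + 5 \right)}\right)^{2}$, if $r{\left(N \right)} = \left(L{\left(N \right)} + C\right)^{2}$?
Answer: $17956$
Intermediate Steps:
$L{\left(U \right)} = 1 + U$
$C = -4$ ($C = -3 + \left(0 - 1\right) = -3 - 1 = -4$)
$r{\left(N \right)} = \left(-3 + N\right)^{2}$ ($r{\left(N \right)} = \left(\left(1 + N\right) - 4\right)^{2} = \left(-3 + N\right)^{2}$)
$\left(118 + r{\left(-6 + 5 \right)}\right)^{2} = \left(118 + \left(-3 + \left(-6 + 5\right)\right)^{2}\right)^{2} = \left(118 + \left(-3 - 1\right)^{2}\right)^{2} = \left(118 + \left(-4\right)^{2}\right)^{2} = \left(118 + 16\right)^{2} = 134^{2} = 17956$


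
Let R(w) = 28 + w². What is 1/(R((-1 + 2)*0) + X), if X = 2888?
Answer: 1/2916 ≈ 0.00034294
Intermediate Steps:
1/(R((-1 + 2)*0) + X) = 1/((28 + ((-1 + 2)*0)²) + 2888) = 1/((28 + (1*0)²) + 2888) = 1/((28 + 0²) + 2888) = 1/((28 + 0) + 2888) = 1/(28 + 2888) = 1/2916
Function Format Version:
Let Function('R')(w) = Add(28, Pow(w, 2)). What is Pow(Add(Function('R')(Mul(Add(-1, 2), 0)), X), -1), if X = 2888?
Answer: Rational(1, 2916) ≈ 0.00034294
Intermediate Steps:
Pow(Add(Function('R')(Mul(Add(-1, 2), 0)), X), -1) = Pow(Add(Add(28, Pow(Mul(Add(-1, 2), 0), 2)), 2888), -1) = Pow(Add(Add(28, Pow(Mul(1, 0), 2)), 2888), -1) = Pow(Add(Add(28, Pow(0, 2)), 2888), -1) = Pow(Add(Add(28, 0), 2888), -1) = Pow(Add(28, 2888), -1) = Pow(2916, -1) = Rational(1, 2916)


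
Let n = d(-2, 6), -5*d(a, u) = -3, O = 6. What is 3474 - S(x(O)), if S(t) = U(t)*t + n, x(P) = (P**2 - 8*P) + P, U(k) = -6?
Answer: 17187/5 ≈ 3437.4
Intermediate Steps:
d(a, u) = 3/5 (d(a, u) = -1/5*(-3) = 3/5)
n = 3/5 ≈ 0.60000
x(P) = P**2 - 7*P
S(t) = 3/5 - 6*t (S(t) = -6*t + 3/5 = 3/5 - 6*t)
3474 - S(x(O)) = 3474 - (3/5 - 36*(-7 + 6)) = 3474 - (3/5 - 36*(-1)) = 3474 - (3/5 - 6*(-6)) = 3474 - (3/5 + 36) = 3474 - 1*183/5 = 3474 - 183/5 = 17187/5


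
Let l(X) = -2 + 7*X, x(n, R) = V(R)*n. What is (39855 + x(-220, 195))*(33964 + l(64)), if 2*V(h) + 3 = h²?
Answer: -142545661650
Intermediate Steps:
V(h) = -3/2 + h²/2
x(n, R) = n*(-3/2 + R²/2) (x(n, R) = (-3/2 + R²/2)*n = n*(-3/2 + R²/2))
(39855 + x(-220, 195))*(33964 + l(64)) = (39855 + (½)*(-220)*(-3 + 195²))*(33964 + (-2 + 7*64)) = (39855 + (½)*(-220)*(-3 + 38025))*(33964 + (-2 + 448)) = (39855 + (½)*(-220)*38022)*(33964 + 446) = (39855 - 4182420)*34410 = -4142565*34410 = -142545661650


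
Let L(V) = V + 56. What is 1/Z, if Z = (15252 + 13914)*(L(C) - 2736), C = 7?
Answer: -1/77960718 ≈ -1.2827e-8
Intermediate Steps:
L(V) = 56 + V
Z = -77960718 (Z = (15252 + 13914)*((56 + 7) - 2736) = 29166*(63 - 2736) = 29166*(-2673) = -77960718)
1/Z = 1/(-77960718) = -1/77960718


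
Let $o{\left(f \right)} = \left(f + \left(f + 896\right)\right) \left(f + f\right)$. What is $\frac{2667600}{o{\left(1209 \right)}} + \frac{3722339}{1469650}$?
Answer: $\frac{216336402413}{75491511550} \approx 2.8657$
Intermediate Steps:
$o{\left(f \right)} = 2 f \left(896 + 2 f\right)$ ($o{\left(f \right)} = \left(f + \left(896 + f\right)\right) 2 f = \left(896 + 2 f\right) 2 f = 2 f \left(896 + 2 f\right)$)
$\frac{2667600}{o{\left(1209 \right)}} + \frac{3722339}{1469650} = \frac{2667600}{4 \cdot 1209 \left(448 + 1209\right)} + \frac{3722339}{1469650} = \frac{2667600}{4 \cdot 1209 \cdot 1657} + 3722339 \cdot \frac{1}{1469650} = \frac{2667600}{8013252} + \frac{3722339}{1469650} = 2667600 \cdot \frac{1}{8013252} + \frac{3722339}{1469650} = \frac{17100}{51367} + \frac{3722339}{1469650} = \frac{216336402413}{75491511550}$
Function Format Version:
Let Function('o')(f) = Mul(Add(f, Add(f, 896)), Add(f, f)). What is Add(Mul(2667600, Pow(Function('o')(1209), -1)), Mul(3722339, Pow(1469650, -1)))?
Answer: Rational(216336402413, 75491511550) ≈ 2.8657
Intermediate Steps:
Function('o')(f) = Mul(2, f, Add(896, Mul(2, f))) (Function('o')(f) = Mul(Add(f, Add(896, f)), Mul(2, f)) = Mul(Add(896, Mul(2, f)), Mul(2, f)) = Mul(2, f, Add(896, Mul(2, f))))
Add(Mul(2667600, Pow(Function('o')(1209), -1)), Mul(3722339, Pow(1469650, -1))) = Add(Mul(2667600, Pow(Mul(4, 1209, Add(448, 1209)), -1)), Mul(3722339, Pow(1469650, -1))) = Add(Mul(2667600, Pow(Mul(4, 1209, 1657), -1)), Mul(3722339, Rational(1, 1469650))) = Add(Mul(2667600, Pow(8013252, -1)), Rational(3722339, 1469650)) = Add(Mul(2667600, Rational(1, 8013252)), Rational(3722339, 1469650)) = Add(Rational(17100, 51367), Rational(3722339, 1469650)) = Rational(216336402413, 75491511550)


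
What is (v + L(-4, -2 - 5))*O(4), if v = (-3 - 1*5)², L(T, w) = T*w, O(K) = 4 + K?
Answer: 736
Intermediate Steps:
v = 64 (v = (-3 - 5)² = (-8)² = 64)
(v + L(-4, -2 - 5))*O(4) = (64 - 4*(-2 - 5))*(4 + 4) = (64 - 4*(-7))*8 = (64 + 28)*8 = 92*8 = 736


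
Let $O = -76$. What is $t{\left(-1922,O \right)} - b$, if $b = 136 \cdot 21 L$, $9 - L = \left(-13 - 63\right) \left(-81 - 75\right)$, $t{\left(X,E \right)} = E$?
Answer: $33834956$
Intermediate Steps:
$L = -11847$ ($L = 9 - \left(-13 - 63\right) \left(-81 - 75\right) = 9 - \left(-76\right) \left(-156\right) = 9 - 11856 = -11847$)
$b = -33835032$ ($b = 136 \cdot 21 \left(-11847\right) = 2856 \left(-11847\right) = -33835032$)
$t{\left(-1922,O \right)} - b = -76 - -33835032 = -76 + 33835032 = 33834956$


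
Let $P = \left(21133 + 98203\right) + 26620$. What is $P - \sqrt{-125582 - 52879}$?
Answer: $145956 - 3 i \sqrt{19829} \approx 1.4596 \cdot 10^{5} - 422.45 i$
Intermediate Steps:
$P = 145956$ ($P = 119336 + 26620 = 145956$)
$P - \sqrt{-125582 - 52879} = 145956 - \sqrt{-125582 - 52879} = 145956 - \sqrt{-178461} = 145956 - 3 i \sqrt{19829}$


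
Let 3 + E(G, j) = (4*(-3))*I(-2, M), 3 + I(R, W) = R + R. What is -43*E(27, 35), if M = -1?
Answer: -3483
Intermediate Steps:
I(R, W) = -3 + 2*R (I(R, W) = -3 + (R + R) = -3 + 2*R)
E(G, j) = 81 (E(G, j) = -3 + (4*(-3))*(-3 + 2*(-2)) = -3 - 12*(-3 - 4) = -3 - 12*(-7) = -3 + 84 = 81)
-43*E(27, 35) = -43*81 = -3483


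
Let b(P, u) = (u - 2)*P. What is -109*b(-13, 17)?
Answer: 21255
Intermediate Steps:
b(P, u) = P*(-2 + u) (b(P, u) = (-2 + u)*P = P*(-2 + u))
-109*b(-13, 17) = -(-1417)*(-2 + 17) = -(-1417)*15 = -109*(-195) = 21255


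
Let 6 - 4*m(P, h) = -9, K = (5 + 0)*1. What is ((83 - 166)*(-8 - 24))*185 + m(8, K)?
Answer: 1965455/4 ≈ 4.9136e+5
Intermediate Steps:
K = 5 (K = 5*1 = 5)
m(P, h) = 15/4 (m(P, h) = 3/2 - ¼*(-9) = 3/2 + 9/4 = 15/4)
((83 - 166)*(-8 - 24))*185 + m(8, K) = ((83 - 166)*(-8 - 24))*185 + 15/4 = -83*(-32)*185 + 15/4 = 2656*185 + 15/4 = 491360 + 15/4 = 1965455/4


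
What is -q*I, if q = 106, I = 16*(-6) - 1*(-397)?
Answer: -31906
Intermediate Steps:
I = 301 (I = -96 + 397 = 301)
-q*I = -106*301 = -1*31906 = -31906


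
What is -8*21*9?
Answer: -1512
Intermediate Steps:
-8*21*9 = -168*9 = -1512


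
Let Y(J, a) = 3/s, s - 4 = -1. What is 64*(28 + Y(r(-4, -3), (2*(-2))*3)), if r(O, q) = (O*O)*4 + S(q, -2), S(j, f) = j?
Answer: 1856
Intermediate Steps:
s = 3 (s = 4 - 1 = 3)
r(O, q) = q + 4*O² (r(O, q) = (O*O)*4 + q = O²*4 + q = 4*O² + q = q + 4*O²)
Y(J, a) = 1 (Y(J, a) = 3/3 = 3*(⅓) = 1)
64*(28 + Y(r(-4, -3), (2*(-2))*3)) = 64*(28 + 1) = 64*29 = 1856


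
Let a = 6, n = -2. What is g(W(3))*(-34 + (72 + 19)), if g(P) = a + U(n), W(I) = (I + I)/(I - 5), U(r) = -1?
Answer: 285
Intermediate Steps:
W(I) = 2*I/(-5 + I) (W(I) = (2*I)/(-5 + I) = 2*I/(-5 + I))
g(P) = 5 (g(P) = 6 - 1 = 5)
g(W(3))*(-34 + (72 + 19)) = 5*(-34 + (72 + 19)) = 5*(-34 + 91) = 5*57 = 285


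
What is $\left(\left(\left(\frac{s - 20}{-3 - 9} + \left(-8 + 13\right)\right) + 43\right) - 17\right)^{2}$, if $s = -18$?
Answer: $\frac{42025}{36} \approx 1167.4$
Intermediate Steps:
$\left(\left(\left(\frac{s - 20}{-3 - 9} + \left(-8 + 13\right)\right) + 43\right) - 17\right)^{2} = \left(\left(\left(\frac{-18 - 20}{-3 - 9} + \left(-8 + 13\right)\right) + 43\right) - 17\right)^{2} = \left(\left(\left(- \frac{38}{-12} + 5\right) + 43\right) - 17\right)^{2} = \left(\left(\left(\left(-38\right) \left(- \frac{1}{12}\right) + 5\right) + 43\right) - 17\right)^{2} = \left(\left(\left(\frac{19}{6} + 5\right) + 43\right) - 17\right)^{2} = \left(\left(\frac{49}{6} + 43\right) - 17\right)^{2} = \left(\frac{307}{6} - 17\right)^{2} = \left(\frac{205}{6}\right)^{2} = \frac{42025}{36}$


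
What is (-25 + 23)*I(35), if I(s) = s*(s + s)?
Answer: -4900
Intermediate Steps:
I(s) = 2*s² (I(s) = s*(2*s) = 2*s²)
(-25 + 23)*I(35) = (-25 + 23)*(2*35²) = -4*1225 = -2*2450 = -4900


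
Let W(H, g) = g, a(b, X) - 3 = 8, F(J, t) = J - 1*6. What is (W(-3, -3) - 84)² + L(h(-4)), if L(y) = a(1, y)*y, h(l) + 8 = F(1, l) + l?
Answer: 7382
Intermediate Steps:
F(J, t) = -6 + J (F(J, t) = J - 6 = -6 + J)
a(b, X) = 11 (a(b, X) = 3 + 8 = 11)
h(l) = -13 + l (h(l) = -8 + ((-6 + 1) + l) = -8 + (-5 + l) = -13 + l)
L(y) = 11*y
(W(-3, -3) - 84)² + L(h(-4)) = (-3 - 84)² + 11*(-13 - 4) = (-87)² + 11*(-17) = 7569 - 187 = 7382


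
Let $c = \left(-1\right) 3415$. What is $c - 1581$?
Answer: $-4996$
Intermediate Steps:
$c = -3415$
$c - 1581 = -3415 - 1581 = -4996$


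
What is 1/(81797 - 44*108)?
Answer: 1/77045 ≈ 1.2979e-5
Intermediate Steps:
1/(81797 - 44*108) = 1/(81797 - 4752) = 1/77045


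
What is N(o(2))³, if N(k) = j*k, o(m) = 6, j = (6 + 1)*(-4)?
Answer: -4741632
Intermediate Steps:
j = -28 (j = 7*(-4) = -28)
N(k) = -28*k
N(o(2))³ = (-28*6)³ = (-168)³ = -4741632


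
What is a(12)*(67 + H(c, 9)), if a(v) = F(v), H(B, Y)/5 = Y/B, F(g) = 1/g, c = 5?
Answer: 19/3 ≈ 6.3333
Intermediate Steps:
F(g) = 1/g
H(B, Y) = 5*Y/B (H(B, Y) = 5*(Y/B) = 5*Y/B)
a(v) = 1/v
a(12)*(67 + H(c, 9)) = (67 + 5*9/5)/12 = (67 + 5*9*(⅕))/12 = (67 + 9)/12 = (1/12)*76 = 19/3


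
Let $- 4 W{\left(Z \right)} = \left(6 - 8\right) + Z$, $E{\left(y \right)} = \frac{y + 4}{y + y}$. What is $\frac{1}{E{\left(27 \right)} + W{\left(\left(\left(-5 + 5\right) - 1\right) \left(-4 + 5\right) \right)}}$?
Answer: $\frac{108}{143} \approx 0.75525$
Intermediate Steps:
$E{\left(y \right)} = \frac{4 + y}{2 y}$
$W{\left(Z \right)} = \frac{1}{2} - \frac{Z}{4}$ ($W{\left(Z \right)} = - \frac{\left(6 - 8\right) + Z}{4} = - \frac{-2 + Z}{4} = \frac{1}{2} - \frac{Z}{4}$)
$\frac{1}{E{\left(27 \right)} + W{\left(\left(\left(-5 + 5\right) - 1\right) \left(-4 + 5\right) \right)}} = \frac{1}{\frac{4 + 27}{2 \cdot 27} + \left(\frac{1}{2} - \frac{\left(\left(-5 + 5\right) - 1\right) \left(-4 + 5\right)}{4}\right)} = \frac{1}{\frac{1}{2} \cdot \frac{1}{27} \cdot 31 + \left(\frac{1}{2} - \frac{\left(0 - 1\right) 1}{4}\right)} = \frac{1}{\frac{31}{54} + \left(\frac{1}{2} - \frac{\left(-1\right) 1}{4}\right)} = \frac{1}{\frac{31}{54} + \left(\frac{1}{2} - - \frac{1}{4}\right)} = \frac{1}{\frac{31}{54} + \left(\frac{1}{2} + \frac{1}{4}\right)} = \frac{1}{\frac{31}{54} + \frac{3}{4}} = \frac{1}{\frac{143}{108}} = \frac{108}{143}$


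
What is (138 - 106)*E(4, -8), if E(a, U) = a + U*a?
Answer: -896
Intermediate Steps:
(138 - 106)*E(4, -8) = (138 - 106)*(4*(1 - 8)) = 32*(4*(-7)) = 32*(-28) = -896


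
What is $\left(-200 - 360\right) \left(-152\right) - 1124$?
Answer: $83996$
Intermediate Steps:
$\left(-200 - 360\right) \left(-152\right) - 1124 = \left(-560\right) \left(-152\right) - 1124 = 85120 - 1124 = 83996$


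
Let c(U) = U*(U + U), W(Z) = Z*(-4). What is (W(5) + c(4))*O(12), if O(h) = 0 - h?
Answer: -144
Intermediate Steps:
O(h) = -h
W(Z) = -4*Z
c(U) = 2*U² (c(U) = U*(2*U) = 2*U²)
(W(5) + c(4))*O(12) = (-4*5 + 2*4²)*(-1*12) = (-20 + 2*16)*(-12) = (-20 + 32)*(-12) = 12*(-12) = -144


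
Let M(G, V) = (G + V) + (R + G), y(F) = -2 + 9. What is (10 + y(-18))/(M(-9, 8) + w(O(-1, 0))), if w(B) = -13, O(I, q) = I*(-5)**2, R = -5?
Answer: -17/28 ≈ -0.60714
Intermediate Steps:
O(I, q) = 25*I (O(I, q) = I*25 = 25*I)
y(F) = 7
M(G, V) = -5 + V + 2*G (M(G, V) = (G + V) + (-5 + G) = -5 + V + 2*G)
(10 + y(-18))/(M(-9, 8) + w(O(-1, 0))) = (10 + 7)/((-5 + 8 + 2*(-9)) - 13) = 17/((-5 + 8 - 18) - 13) = 17/(-15 - 13) = 17/(-28) = 17*(-1/28) = -17/28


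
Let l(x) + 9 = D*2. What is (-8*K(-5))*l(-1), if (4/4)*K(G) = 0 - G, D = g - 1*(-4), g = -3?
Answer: 280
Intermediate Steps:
D = 1 (D = -3 - 1*(-4) = -3 + 4 = 1)
l(x) = -7 (l(x) = -9 + 1*2 = -9 + 2 = -7)
K(G) = -G (K(G) = 0 - G = -G)
(-8*K(-5))*l(-1) = -(-8)*(-5)*(-7) = -8*5*(-7) = -40*(-7) = 280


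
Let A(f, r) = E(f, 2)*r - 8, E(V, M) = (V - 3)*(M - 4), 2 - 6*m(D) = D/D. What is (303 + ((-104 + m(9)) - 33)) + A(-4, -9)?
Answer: 193/6 ≈ 32.167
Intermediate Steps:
m(D) = ⅙ (m(D) = ⅓ - D/(6*D) = ⅓ - ⅙*1 = ⅓ - ⅙ = ⅙)
E(V, M) = (-4 + M)*(-3 + V) (E(V, M) = (-3 + V)*(-4 + M) = (-4 + M)*(-3 + V))
A(f, r) = -8 + r*(6 - 2*f) (A(f, r) = (12 - 4*f - 3*2 + 2*f)*r - 8 = (12 - 4*f - 6 + 2*f)*r - 8 = (6 - 2*f)*r - 8 = r*(6 - 2*f) - 8 = -8 + r*(6 - 2*f))
(303 + ((-104 + m(9)) - 33)) + A(-4, -9) = (303 + ((-104 + ⅙) - 33)) + (-8 - 2*(-9)*(-3 - 4)) = (303 + (-623/6 - 33)) + (-8 - 2*(-9)*(-7)) = (303 - 821/6) + (-8 - 126) = 997/6 - 134 = 193/6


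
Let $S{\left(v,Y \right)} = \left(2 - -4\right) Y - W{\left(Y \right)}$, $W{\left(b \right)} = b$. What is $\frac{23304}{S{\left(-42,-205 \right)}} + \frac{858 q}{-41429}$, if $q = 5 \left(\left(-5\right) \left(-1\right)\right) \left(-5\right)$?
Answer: $- \frac{855530166}{42464725} \approx -20.147$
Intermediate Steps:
$q = -125$ ($q = 5 \cdot 5 \left(-5\right) = 25 \left(-5\right) = -125$)
$S{\left(v,Y \right)} = 5 Y$ ($S{\left(v,Y \right)} = \left(2 - -4\right) Y - Y = \left(2 + 4\right) Y - Y = 6 Y - Y = 5 Y$)
$\frac{23304}{S{\left(-42,-205 \right)}} + \frac{858 q}{-41429} = \frac{23304}{5 \left(-205\right)} + \frac{858 \left(-125\right)}{-41429} = \frac{23304}{-1025} - - \frac{107250}{41429} = 23304 \left(- \frac{1}{1025}\right) + \frac{107250}{41429} = - \frac{23304}{1025} + \frac{107250}{41429} = - \frac{855530166}{42464725}$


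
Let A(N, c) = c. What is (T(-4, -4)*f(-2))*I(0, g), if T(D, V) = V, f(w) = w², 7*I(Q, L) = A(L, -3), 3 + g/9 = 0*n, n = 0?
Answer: 48/7 ≈ 6.8571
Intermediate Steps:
g = -27 (g = -27 + 9*(0*0) = -27 + 9*0 = -27 + 0 = -27)
I(Q, L) = -3/7 (I(Q, L) = (⅐)*(-3) = -3/7)
(T(-4, -4)*f(-2))*I(0, g) = -4*(-2)²*(-3/7) = -4*4*(-3/7) = -16*(-3/7) = 48/7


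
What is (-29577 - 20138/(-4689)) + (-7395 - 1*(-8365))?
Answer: -134118085/4689 ≈ -28603.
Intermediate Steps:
(-29577 - 20138/(-4689)) + (-7395 - 1*(-8365)) = (-29577 - 20138*(-1/4689)) + (-7395 + 8365) = (-29577 + 20138/4689) + 970 = -138666415/4689 + 970 = -134118085/4689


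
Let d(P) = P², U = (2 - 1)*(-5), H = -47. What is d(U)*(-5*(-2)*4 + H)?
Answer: -175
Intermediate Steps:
U = -5 (U = 1*(-5) = -5)
d(U)*(-5*(-2)*4 + H) = (-5)²*(-5*(-2)*4 - 47) = 25*(10*4 - 47) = 25*(40 - 47) = 25*(-7) = -175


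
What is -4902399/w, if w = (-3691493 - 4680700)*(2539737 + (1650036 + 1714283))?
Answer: 1634133/16476632104936 ≈ 9.9179e-8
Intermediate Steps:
w = -49429896314808 (w = -8372193*(2539737 + 3364319) = -8372193*5904056 = -49429896314808)
-4902399/w = -4902399/(-49429896314808) = -4902399*(-1/49429896314808) = 1634133/16476632104936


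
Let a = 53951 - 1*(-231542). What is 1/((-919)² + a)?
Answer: 1/1130054 ≈ 8.8491e-7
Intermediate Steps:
a = 285493 (a = 53951 + 231542 = 285493)
1/((-919)² + a) = 1/((-919)² + 285493) = 1/(844561 + 285493) = 1/1130054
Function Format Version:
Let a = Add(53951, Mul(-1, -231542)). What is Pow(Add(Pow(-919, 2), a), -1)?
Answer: Rational(1, 1130054) ≈ 8.8491e-7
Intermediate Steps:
a = 285493 (a = Add(53951, 231542) = 285493)
Pow(Add(Pow(-919, 2), a), -1) = Pow(Add(Pow(-919, 2), 285493), -1) = Pow(Add(844561, 285493), -1) = Pow(1130054, -1) = Rational(1, 1130054)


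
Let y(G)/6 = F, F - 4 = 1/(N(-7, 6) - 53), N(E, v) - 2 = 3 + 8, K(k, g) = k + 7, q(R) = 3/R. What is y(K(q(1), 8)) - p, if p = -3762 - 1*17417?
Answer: 424057/20 ≈ 21203.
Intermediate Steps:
p = -21179 (p = -3762 - 17417 = -21179)
K(k, g) = 7 + k
N(E, v) = 13 (N(E, v) = 2 + (3 + 8) = 2 + 11 = 13)
F = 159/40 (F = 4 + 1/(13 - 53) = 4 + 1/(-40) = 4 - 1/40 = 159/40 ≈ 3.9750)
y(G) = 477/20 (y(G) = 6*(159/40) = 477/20)
y(K(q(1), 8)) - p = 477/20 - 1*(-21179) = 477/20 + 21179 = 424057/20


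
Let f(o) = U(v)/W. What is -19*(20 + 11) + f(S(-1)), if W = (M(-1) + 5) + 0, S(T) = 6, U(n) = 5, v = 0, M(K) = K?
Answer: -2351/4 ≈ -587.75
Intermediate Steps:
W = 4 (W = (-1 + 5) + 0 = 4 + 0 = 4)
f(o) = 5/4
-19*(20 + 11) + f(S(-1)) = -19*(20 + 11) + 5/4 = -19*31 + 5/4 = -589 + 5/4 = -2351/4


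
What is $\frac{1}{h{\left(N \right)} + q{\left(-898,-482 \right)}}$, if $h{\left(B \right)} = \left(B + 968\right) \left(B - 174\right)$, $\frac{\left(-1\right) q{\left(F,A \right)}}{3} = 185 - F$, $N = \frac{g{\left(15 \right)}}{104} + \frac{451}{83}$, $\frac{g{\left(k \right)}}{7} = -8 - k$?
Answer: $- \frac{74511424}{12561187210935} \approx -5.9319 \cdot 10^{-6}$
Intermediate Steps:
$g{\left(k \right)} = -56 - 7 k$ ($g{\left(k \right)} = 7 \left(-8 - k\right) = -56 - 7 k$)
$N = \frac{33541}{8632}$ ($N = \frac{-56 - 105}{104} + \frac{451}{83} = \left(-56 - 105\right) \frac{1}{104} + 451 \cdot \frac{1}{83} = \left(-161\right) \frac{1}{104} + \frac{451}{83} = - \frac{161}{104} + \frac{451}{83} = \frac{33541}{8632} \approx 3.8857$)
$q{\left(F,A \right)} = -555 + 3 F$ ($q{\left(F,A \right)} = - 3 \left(185 - F\right) = -555 + 3 F$)
$h{\left(B \right)} = \left(-174 + B\right) \left(968 + B\right)$ ($h{\left(B \right)} = \left(968 + B\right) \left(-174 + B\right) = \left(-174 + B\right) \left(968 + B\right)$)
$\frac{1}{h{\left(N \right)} + q{\left(-898,-482 \right)}} = \frac{1}{\left(-168432 + \left(\frac{33541}{8632}\right)^{2} + 794 \cdot \frac{33541}{8632}\right) + \left(-555 + 3 \left(-898\right)\right)} = \frac{1}{\left(-168432 + \frac{1124998681}{74511424} + \frac{13315777}{4316}\right) - 3249} = \frac{1}{- \frac{12319099594359}{74511424} - 3249} = \frac{1}{- \frac{12561187210935}{74511424}} = - \frac{74511424}{12561187210935}$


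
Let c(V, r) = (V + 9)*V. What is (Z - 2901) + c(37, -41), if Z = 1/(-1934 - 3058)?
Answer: -5985409/4992 ≈ -1199.0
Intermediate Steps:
c(V, r) = V*(9 + V) (c(V, r) = (9 + V)*V = V*(9 + V))
Z = -1/4992 (Z = 1/(-4992) = -1/4992 ≈ -0.00020032)
(Z - 2901) + c(37, -41) = (-1/4992 - 2901) + 37*(9 + 37) = -14481793/4992 + 37*46 = -14481793/4992 + 1702 = -5985409/4992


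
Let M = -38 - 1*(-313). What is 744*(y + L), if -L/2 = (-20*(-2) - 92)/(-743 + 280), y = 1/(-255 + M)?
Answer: -300762/2315 ≈ -129.92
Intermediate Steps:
M = 275 (M = -38 + 313 = 275)
y = 1/20 (y = 1/(-255 + 275) = 1/20 ≈ 0.050000)
L = -104/463 (L = -2*(-20*(-2) - 92)/(-743 + 280) = -2*(40 - 92)/(-463) = -(-104)*(-1)/463 = -2*52/463 = -104/463 ≈ -0.22462)
744*(y + L) = 744*(1/20 - 104/463) = 744*(-1617/9260) = -300762/2315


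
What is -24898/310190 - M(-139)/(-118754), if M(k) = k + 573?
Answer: -705528658/9209075815 ≈ -0.076612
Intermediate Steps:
M(k) = 573 + k
-24898/310190 - M(-139)/(-118754) = -24898/310190 - (573 - 139)/(-118754) = -24898*1/310190 - 1*434*(-1/118754) = -12449/155095 - 434*(-1/118754) = -12449/155095 + 217/59377 = -705528658/9209075815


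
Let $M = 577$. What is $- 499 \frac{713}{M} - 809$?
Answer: $- \frac{822580}{577} \approx -1425.6$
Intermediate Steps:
$- 499 \frac{713}{M} - 809 = - 499 \cdot \frac{713}{577} - 809 = - 499 \cdot 713 \cdot \frac{1}{577} - 809 = \left(-499\right) \frac{713}{577} - 809 = - \frac{355787}{577} - 809 = - \frac{822580}{577}$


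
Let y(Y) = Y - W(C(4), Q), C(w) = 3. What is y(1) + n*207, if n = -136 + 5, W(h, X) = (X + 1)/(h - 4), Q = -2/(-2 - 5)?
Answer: -189803/7 ≈ -27115.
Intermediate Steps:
Q = 2/7 (Q = -2/(-7) = -2*(-⅐) = 2/7 ≈ 0.28571)
W(h, X) = (1 + X)/(-4 + h)
n = -131
y(Y) = 9/7 + Y (y(Y) = Y - (1 + 2/7)/(-4 + 3) = Y - 9/((-1)*7) = Y - (-1)*9/7 = Y - 1*(-9/7) = Y + 9/7 = 9/7 + Y)
y(1) + n*207 = (9/7 + 1) - 131*207 = 16/7 - 27117 = -189803/7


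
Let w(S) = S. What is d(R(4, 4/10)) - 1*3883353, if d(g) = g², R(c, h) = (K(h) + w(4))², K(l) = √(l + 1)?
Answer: -97074016/25 + 1392*√35/25 ≈ -3.8826e+6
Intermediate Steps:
K(l) = √(1 + l)
R(c, h) = (4 + √(1 + h))² (R(c, h) = (√(1 + h) + 4)² = (4 + √(1 + h))²)
d(R(4, 4/10)) - 1*3883353 = ((4 + √(1 + 4/10))²)² - 1*3883353 = ((4 + √(1 + 4*(⅒)))²)² - 3883353 = ((4 + √(1 + ⅖))²)² - 3883353 = ((4 + √(7/5))²)² - 3883353 = ((4 + √35/5)²)² - 3883353 = (4 + √35/5)⁴ - 3883353 = -3883353 + (4 + √35/5)⁴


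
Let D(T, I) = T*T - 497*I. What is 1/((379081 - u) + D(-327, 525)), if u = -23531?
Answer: 1/248616 ≈ 4.0223e-6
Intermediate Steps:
D(T, I) = T² - 497*I
1/((379081 - u) + D(-327, 525)) = 1/((379081 - 1*(-23531)) + ((-327)² - 497*525)) = 1/((379081 + 23531) + (106929 - 260925)) = 1/(402612 - 153996) = 1/248616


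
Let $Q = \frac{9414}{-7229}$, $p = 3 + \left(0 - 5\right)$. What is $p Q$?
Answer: $\frac{18828}{7229} \approx 2.6045$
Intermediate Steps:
$p = -2$ ($p = 3 - 5 = -2$)
$Q = - \frac{9414}{7229}$ ($Q = 9414 \left(- \frac{1}{7229}\right) = - \frac{9414}{7229} \approx -1.3023$)
$p Q = \left(-2\right) \left(- \frac{9414}{7229}\right) = \frac{18828}{7229}$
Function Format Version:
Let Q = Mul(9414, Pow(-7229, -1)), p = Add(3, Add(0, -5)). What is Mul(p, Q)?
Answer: Rational(18828, 7229) ≈ 2.6045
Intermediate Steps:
p = -2 (p = Add(3, -5) = -2)
Q = Rational(-9414, 7229) (Q = Mul(9414, Rational(-1, 7229)) = Rational(-9414, 7229) ≈ -1.3023)
Mul(p, Q) = Mul(-2, Rational(-9414, 7229)) = Rational(18828, 7229)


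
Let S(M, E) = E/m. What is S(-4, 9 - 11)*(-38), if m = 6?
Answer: 38/3 ≈ 12.667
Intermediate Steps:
S(M, E) = E/6
S(-4, 9 - 11)*(-38) = ((9 - 11)/6)*(-38) = ((⅙)*(-2))*(-38) = -⅓*(-38) = 38/3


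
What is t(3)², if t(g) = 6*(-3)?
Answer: 324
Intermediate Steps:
t(g) = -18
t(3)² = (-18)² = 324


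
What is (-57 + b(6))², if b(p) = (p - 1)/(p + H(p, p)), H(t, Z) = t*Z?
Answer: 5707321/1764 ≈ 3235.4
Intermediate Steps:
H(t, Z) = Z*t
b(p) = (-1 + p)/(p + p²) (b(p) = (p - 1)/(p + p*p) = (-1 + p)/(p + p²))
(-57 + b(6))² = (-57 + (-1 + 6)/(6*(1 + 6)))² = (-57 + (⅙)*5/7)² = (-57 + (⅙)*(⅐)*5)² = (-57 + 5/42)² = (-2389/42)² = 5707321/1764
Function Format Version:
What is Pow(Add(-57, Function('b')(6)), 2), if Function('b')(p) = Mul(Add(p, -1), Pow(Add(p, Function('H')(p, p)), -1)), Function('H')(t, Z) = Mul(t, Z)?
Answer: Rational(5707321, 1764) ≈ 3235.4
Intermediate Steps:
Function('H')(t, Z) = Mul(Z, t)
Function('b')(p) = Mul(Pow(Add(p, Pow(p, 2)), -1), Add(-1, p)) (Function('b')(p) = Mul(Add(p, -1), Pow(Add(p, Mul(p, p)), -1)) = Mul(Add(-1, p), Pow(Add(p, Pow(p, 2)), -1)) = Mul(Pow(Add(p, Pow(p, 2)), -1), Add(-1, p)))
Pow(Add(-57, Function('b')(6)), 2) = Pow(Add(-57, Mul(Pow(6, -1), Pow(Add(1, 6), -1), Add(-1, 6))), 2) = Pow(Add(-57, Mul(Rational(1, 6), Pow(7, -1), 5)), 2) = Pow(Add(-57, Mul(Rational(1, 6), Rational(1, 7), 5)), 2) = Pow(Add(-57, Rational(5, 42)), 2) = Pow(Rational(-2389, 42), 2) = Rational(5707321, 1764)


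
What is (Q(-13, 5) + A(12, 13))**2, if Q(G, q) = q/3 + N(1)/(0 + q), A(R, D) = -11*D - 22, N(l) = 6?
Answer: 5914624/225 ≈ 26287.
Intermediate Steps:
A(R, D) = -22 - 11*D
Q(G, q) = 6/q + q/3 (Q(G, q) = q/3 + 6/(0 + q) = q*(1/3) + 6/q = q/3 + 6/q = 6/q + q/3)
(Q(-13, 5) + A(12, 13))**2 = ((6/5 + (1/3)*5) + (-22 - 11*13))**2 = ((6*(1/5) + 5/3) + (-22 - 143))**2 = ((6/5 + 5/3) - 165)**2 = (43/15 - 165)**2 = (-2432/15)**2 = 5914624/225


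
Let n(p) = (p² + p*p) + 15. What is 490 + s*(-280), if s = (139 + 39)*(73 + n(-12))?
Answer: -18739350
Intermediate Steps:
n(p) = 15 + 2*p² (n(p) = (p² + p²) + 15 = 2*p² + 15 = 15 + 2*p²)
s = 66928 (s = (139 + 39)*(73 + (15 + 2*(-12)²)) = 178*(73 + (15 + 2*144)) = 178*(73 + (15 + 288)) = 178*(73 + 303) = 178*376 = 66928)
490 + s*(-280) = 490 + 66928*(-280) = 490 - 18739840 = -18739350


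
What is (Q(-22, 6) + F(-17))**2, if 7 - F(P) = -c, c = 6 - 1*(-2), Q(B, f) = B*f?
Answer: 13689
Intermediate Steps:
c = 8 (c = 6 + 2 = 8)
F(P) = 15 (F(P) = 7 - (-1)*8 = 7 - 1*(-8) = 7 + 8 = 15)
(Q(-22, 6) + F(-17))**2 = (-22*6 + 15)**2 = (-132 + 15)**2 = (-117)**2 = 13689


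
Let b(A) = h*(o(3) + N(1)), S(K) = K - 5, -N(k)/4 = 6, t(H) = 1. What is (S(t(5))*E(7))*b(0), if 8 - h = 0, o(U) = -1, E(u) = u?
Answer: 5600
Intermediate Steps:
N(k) = -24 (N(k) = -4*6 = -24)
S(K) = -5 + K
h = 8 (h = 8 - 1*0 = 8 + 0 = 8)
b(A) = -200 (b(A) = 8*(-1 - 24) = 8*(-25) = -200)
(S(t(5))*E(7))*b(0) = ((-5 + 1)*7)*(-200) = -4*7*(-200) = -28*(-200) = 5600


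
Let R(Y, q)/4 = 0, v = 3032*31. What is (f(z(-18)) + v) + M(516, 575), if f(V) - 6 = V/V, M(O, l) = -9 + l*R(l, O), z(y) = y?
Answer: 93990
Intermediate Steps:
v = 93992
R(Y, q) = 0 (R(Y, q) = 4*0 = 0)
M(O, l) = -9 (M(O, l) = -9 + l*0 = -9 + 0 = -9)
f(V) = 7 (f(V) = 6 + V/V = 6 + 1 = 7)
(f(z(-18)) + v) + M(516, 575) = (7 + 93992) - 9 = 93999 - 9 = 93990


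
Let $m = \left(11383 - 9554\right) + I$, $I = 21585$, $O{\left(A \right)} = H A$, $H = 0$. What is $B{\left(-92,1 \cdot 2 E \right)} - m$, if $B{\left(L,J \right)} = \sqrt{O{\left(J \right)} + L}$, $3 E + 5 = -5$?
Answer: $-23414 + 2 i \sqrt{23} \approx -23414.0 + 9.5917 i$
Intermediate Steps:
$E = - \frac{10}{3}$ ($E = - \frac{5}{3} + \frac{1}{3} \left(-5\right) = - \frac{5}{3} - \frac{5}{3} = - \frac{10}{3} \approx -3.3333$)
$O{\left(A \right)} = 0$ ($O{\left(A \right)} = 0 A = 0$)
$m = 23414$ ($m = \left(11383 - 9554\right) + 21585 = 1829 + 21585 = 23414$)
$B{\left(L,J \right)} = \sqrt{L}$ ($B{\left(L,J \right)} = \sqrt{0 + L} = \sqrt{L}$)
$B{\left(-92,1 \cdot 2 E \right)} - m = \sqrt{-92} - 23414 = 2 i \sqrt{23} - 23414 = -23414 + 2 i \sqrt{23}$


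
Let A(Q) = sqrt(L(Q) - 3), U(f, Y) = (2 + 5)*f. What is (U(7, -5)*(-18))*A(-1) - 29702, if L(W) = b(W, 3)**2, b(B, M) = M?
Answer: -29702 - 882*sqrt(6) ≈ -31862.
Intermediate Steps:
U(f, Y) = 7*f
L(W) = 9 (L(W) = 3**2 = 9)
A(Q) = sqrt(6) (A(Q) = sqrt(9 - 3) = sqrt(6))
(U(7, -5)*(-18))*A(-1) - 29702 = ((7*7)*(-18))*sqrt(6) - 29702 = (49*(-18))*sqrt(6) - 29702 = -882*sqrt(6) - 29702 = -29702 - 882*sqrt(6)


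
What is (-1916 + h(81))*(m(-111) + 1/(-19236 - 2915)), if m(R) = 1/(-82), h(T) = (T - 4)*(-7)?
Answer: 54582015/1816382 ≈ 30.050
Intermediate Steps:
h(T) = 28 - 7*T (h(T) = (-4 + T)*(-7) = 28 - 7*T)
m(R) = -1/82
(-1916 + h(81))*(m(-111) + 1/(-19236 - 2915)) = (-1916 + (28 - 7*81))*(-1/82 + 1/(-19236 - 2915)) = (-1916 + (28 - 567))*(-1/82 + 1/(-22151)) = (-1916 - 539)*(-1/82 - 1/22151) = -2455*(-22233/1816382) = 54582015/1816382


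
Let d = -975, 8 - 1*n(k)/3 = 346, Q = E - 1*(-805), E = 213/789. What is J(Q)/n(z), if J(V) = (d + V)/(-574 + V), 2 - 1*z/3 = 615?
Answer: 44639/61675536 ≈ 0.00072377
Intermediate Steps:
z = -1839 (z = 6 - 3*615 = 6 - 1845 = -1839)
E = 71/263 (E = 213*(1/789) = 71/263 ≈ 0.26996)
Q = 211786/263 (Q = 71/263 - 1*(-805) = 71/263 + 805 = 211786/263 ≈ 805.27)
n(k) = -1014 (n(k) = 24 - 3*346 = 24 - 1038 = -1014)
J(V) = (-975 + V)/(-574 + V)
J(Q)/n(z) = ((-975 + 211786/263)/(-574 + 211786/263))/(-1014) = (-44639/263/(60824/263))*(-1/1014) = ((263/60824)*(-44639/263))*(-1/1014) = -44639/60824*(-1/1014) = 44639/61675536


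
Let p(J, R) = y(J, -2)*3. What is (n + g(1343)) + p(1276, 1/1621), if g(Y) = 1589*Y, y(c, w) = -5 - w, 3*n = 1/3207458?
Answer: 20534319318733/9622374 ≈ 2.1340e+6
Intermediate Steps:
n = 1/9622374 (n = (1/3)/3207458 = (1/3)*(1/3207458) = 1/9622374 ≈ 1.0392e-7)
p(J, R) = -9 (p(J, R) = (-5 - 1*(-2))*3 = (-5 + 2)*3 = -3*3 = -9)
(n + g(1343)) + p(1276, 1/1621) = (1/9622374 + 1589*1343) - 9 = (1/9622374 + 2134027) - 9 = 20534405920099/9622374 - 9 = 20534319318733/9622374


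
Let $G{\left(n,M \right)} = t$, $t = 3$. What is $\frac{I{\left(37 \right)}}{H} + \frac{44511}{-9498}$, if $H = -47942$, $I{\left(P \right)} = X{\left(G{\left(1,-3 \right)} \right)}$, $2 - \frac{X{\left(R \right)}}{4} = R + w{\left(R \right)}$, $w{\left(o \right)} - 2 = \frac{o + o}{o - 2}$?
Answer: $- \frac{355600739}{75892186} \approx -4.6856$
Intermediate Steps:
$w{\left(o \right)} = 2 + \frac{2 o}{-2 + o}$ ($w{\left(o \right)} = 2 + \frac{o + o}{o - 2} = 2 + \frac{2 o}{-2 + o}$)
$G{\left(n,M \right)} = 3$
$X{\left(R \right)} = 8 - 4 R - \frac{16 \left(-1 + R\right)}{-2 + R}$ ($X{\left(R \right)} = 8 - 4 \left(R + \frac{4 \left(-1 + R\right)}{-2 + R}\right) = 8 - \left(4 R + \frac{16 \left(-1 + R\right)}{-2 + R}\right) = 8 - 4 R - \frac{16 \left(-1 + R\right)}{-2 + R}$)
$I{\left(P \right)} = -36$ ($I{\left(P \right)} = - \frac{4 \cdot 3^{2}}{-2 + 3} = \left(-4\right) 9 \cdot 1^{-1} = \left(-4\right) 9 \cdot 1 = -36$)
$\frac{I{\left(37 \right)}}{H} + \frac{44511}{-9498} = - \frac{36}{-47942} + \frac{44511}{-9498} = \left(-36\right) \left(- \frac{1}{47942}\right) + 44511 \left(- \frac{1}{9498}\right) = \frac{18}{23971} - \frac{14837}{3166} = - \frac{355600739}{75892186}$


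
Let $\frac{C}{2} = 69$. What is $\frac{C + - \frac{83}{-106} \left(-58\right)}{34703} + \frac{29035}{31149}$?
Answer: $\frac{53555733208}{57291078591} \approx 0.9348$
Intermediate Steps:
$C = 138$ ($C = 2 \cdot 69 = 138$)
$\frac{C + - \frac{83}{-106} \left(-58\right)}{34703} + \frac{29035}{31149} = \frac{138 + - \frac{83}{-106} \left(-58\right)}{34703} + \frac{29035}{31149} = \left(138 + \left(-83\right) \left(- \frac{1}{106}\right) \left(-58\right)\right) \frac{1}{34703} + 29035 \cdot \frac{1}{31149} = \left(138 + \frac{83}{106} \left(-58\right)\right) \frac{1}{34703} + \frac{29035}{31149} = \left(138 - \frac{2407}{53}\right) \frac{1}{34703} + \frac{29035}{31149} = \frac{4907}{53} \cdot \frac{1}{34703} + \frac{29035}{31149} = \frac{4907}{1839259} + \frac{29035}{31149} = \frac{53555733208}{57291078591}$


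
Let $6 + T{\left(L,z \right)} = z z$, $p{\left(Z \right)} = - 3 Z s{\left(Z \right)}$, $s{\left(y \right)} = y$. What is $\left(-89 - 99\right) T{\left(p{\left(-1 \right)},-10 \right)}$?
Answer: $-17672$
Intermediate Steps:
$p{\left(Z \right)} = - 3 Z^{2}$ ($p{\left(Z \right)} = - 3 Z Z = - 3 Z^{2}$)
$T{\left(L,z \right)} = -6 + z^{2}$ ($T{\left(L,z \right)} = -6 + z z = -6 + z^{2}$)
$\left(-89 - 99\right) T{\left(p{\left(-1 \right)},-10 \right)} = \left(-89 - 99\right) \left(-6 + \left(-10\right)^{2}\right) = - 188 \left(-6 + 100\right) = \left(-188\right) 94 = -17672$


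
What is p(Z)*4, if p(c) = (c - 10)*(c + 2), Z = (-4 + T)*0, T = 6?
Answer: -80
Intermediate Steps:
Z = 0 (Z = (-4 + 6)*0 = 2*0 = 0)
p(c) = (-10 + c)*(2 + c)
p(Z)*4 = (-20 + 0² - 8*0)*4 = (-20 + 0 + 0)*4 = -20*4 = -80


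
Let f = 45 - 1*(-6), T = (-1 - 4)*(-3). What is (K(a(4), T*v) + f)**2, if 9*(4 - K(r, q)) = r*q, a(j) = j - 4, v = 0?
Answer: 3025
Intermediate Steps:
T = 15 (T = -5*(-3) = 15)
a(j) = -4 + j
K(r, q) = 4 - q*r/9 (K(r, q) = 4 - r*q/9 = 4 - q*r/9)
f = 51 (f = 45 + 6 = 51)
(K(a(4), T*v) + f)**2 = ((4 - 15*0*(-4 + 4)/9) + 51)**2 = ((4 - 1/9*0*0) + 51)**2 = ((4 + 0) + 51)**2 = (4 + 51)**2 = 55**2 = 3025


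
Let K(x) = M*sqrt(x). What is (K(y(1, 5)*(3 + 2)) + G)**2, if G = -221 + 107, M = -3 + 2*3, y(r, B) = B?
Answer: 9801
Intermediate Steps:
M = 3 (M = -3 + 6 = 3)
G = -114
K(x) = 3*sqrt(x)
(K(y(1, 5)*(3 + 2)) + G)**2 = (3*sqrt(5*(3 + 2)) - 114)**2 = (3*sqrt(5*5) - 114)**2 = (3*sqrt(25) - 114)**2 = (3*5 - 114)**2 = (15 - 114)**2 = (-99)**2 = 9801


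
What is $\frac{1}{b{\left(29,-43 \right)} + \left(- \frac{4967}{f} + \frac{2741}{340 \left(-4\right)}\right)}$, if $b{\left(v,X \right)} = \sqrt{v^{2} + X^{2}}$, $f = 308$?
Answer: $\frac{198950930640}{25889908269431} + \frac{10966278400 \sqrt{2690}}{25889908269431} \approx 0.029653$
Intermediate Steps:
$b{\left(v,X \right)} = \sqrt{X^{2} + v^{2}}$
$\frac{1}{b{\left(29,-43 \right)} + \left(- \frac{4967}{f} + \frac{2741}{340 \left(-4\right)}\right)} = \frac{1}{\sqrt{\left(-43\right)^{2} + 29^{2}} + \left(- \frac{4967}{308} + \frac{2741}{340 \left(-4\right)}\right)} = \frac{1}{\sqrt{1849 + 841} + \left(\left(-4967\right) \frac{1}{308} + \frac{2741}{-1360}\right)} = \frac{1}{\sqrt{2690} + \left(- \frac{4967}{308} + 2741 \left(- \frac{1}{1360}\right)\right)} = \frac{1}{\sqrt{2690} - \frac{1899837}{104720}} = \frac{1}{- \frac{1899837}{104720} + \sqrt{2690}}$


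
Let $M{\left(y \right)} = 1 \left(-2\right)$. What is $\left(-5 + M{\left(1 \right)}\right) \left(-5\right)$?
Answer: $35$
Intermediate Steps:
$M{\left(y \right)} = -2$
$\left(-5 + M{\left(1 \right)}\right) \left(-5\right) = \left(-5 - 2\right) \left(-5\right) = \left(-7\right) \left(-5\right) = 35$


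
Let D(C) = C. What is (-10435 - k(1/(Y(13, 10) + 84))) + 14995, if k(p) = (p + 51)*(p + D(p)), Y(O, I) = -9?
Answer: 25642348/5625 ≈ 4558.6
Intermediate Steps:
k(p) = 2*p*(51 + p) (k(p) = (p + 51)*(p + p) = (51 + p)*(2*p) = 2*p*(51 + p))
(-10435 - k(1/(Y(13, 10) + 84))) + 14995 = (-10435 - 2*(51 + 1/(-9 + 84))/(-9 + 84)) + 14995 = (-10435 - 2*(51 + 1/75)/75) + 14995 = (-10435 - 2*3826/(75*75)) + 14995 = (-10435 - 1*7652/5625) + 14995 = (-10435 - 7652/5625) + 14995 = -58704527/5625 + 14995 = 25642348/5625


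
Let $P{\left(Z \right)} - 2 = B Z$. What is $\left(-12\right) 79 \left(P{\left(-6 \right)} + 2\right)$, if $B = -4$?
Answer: $-26544$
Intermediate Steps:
$P{\left(Z \right)} = 2 - 4 Z$
$\left(-12\right) 79 \left(P{\left(-6 \right)} + 2\right) = \left(-12\right) 79 \left(\left(2 - -24\right) + 2\right) = - 948 \left(\left(2 + 24\right) + 2\right) = - 948 \left(26 + 2\right) = \left(-948\right) 28 = -26544$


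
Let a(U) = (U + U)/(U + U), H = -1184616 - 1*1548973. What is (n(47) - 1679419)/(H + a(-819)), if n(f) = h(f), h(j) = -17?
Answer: 4241/6903 ≈ 0.61437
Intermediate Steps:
n(f) = -17
H = -2733589 (H = -1184616 - 1548973 = -2733589)
a(U) = 1 (a(U) = (2*U)/((2*U)) = (2*U)*(1/(2*U)) = 1)
(n(47) - 1679419)/(H + a(-819)) = (-17 - 1679419)/(-2733589 + 1) = -1679436/(-2733588) = -1679436*(-1/2733588) = 4241/6903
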